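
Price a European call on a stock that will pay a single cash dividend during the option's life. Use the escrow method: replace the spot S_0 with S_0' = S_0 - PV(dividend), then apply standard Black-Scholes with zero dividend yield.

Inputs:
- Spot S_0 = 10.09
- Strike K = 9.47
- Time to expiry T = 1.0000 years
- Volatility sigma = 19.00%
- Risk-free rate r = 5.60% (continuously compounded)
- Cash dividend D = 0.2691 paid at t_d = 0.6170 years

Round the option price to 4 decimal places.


Answer: Price = 1.2325

Derivation:
PV(D) = D * exp(-r * t_d) = 0.2691 * 0.96603810 = 0.25996085
S_0' = S_0 - PV(D) = 10.0900 - 0.25996085 = 9.83003915
d1 = (ln(S_0'/K) + (r + sigma^2/2)*T) / (sigma*sqrt(T)) = 0.58612636
d2 = d1 - sigma*sqrt(T) = 0.39612636
exp(-rT) = 0.94553914
N(d1) = 0.72110470; N(d2) = 0.65399410
C = S_0' * N(d1) - K * exp(-rT) * N(d2) = 9.83003915 * 0.72110470 - 9.4700 * 0.94553914 * 0.65399410 = 1.2325


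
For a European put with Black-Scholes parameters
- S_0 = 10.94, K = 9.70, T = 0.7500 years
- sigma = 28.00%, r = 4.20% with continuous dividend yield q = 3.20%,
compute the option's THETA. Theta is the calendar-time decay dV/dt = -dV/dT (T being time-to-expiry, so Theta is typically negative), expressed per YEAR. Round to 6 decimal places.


Answer: Theta = -0.511396

Derivation:
d1 = 0.6482815087; d2 = 0.4057943956
phi(d1) = 0.3233328502; exp(-qT) = 0.9762857098; exp(-rT) = 0.9689909565
Theta = -S*exp(-qT)*phi(d1)*sigma/(2*sqrt(T)) + r*K*exp(-rT)*N(-d2) - q*S*exp(-qT)*N(-d1)
N(-d1) = 0.2584014458; N(-d2) = 0.3424468385; sqrt(T) = 0.8660254038
Term 1 = -10.9400 * 0.9762857098 * 0.3233328502 * 0.2800 / (2 * 0.8660254038) = -0.5582663987
Term 2 = 0.0420 * 9.7000 * 0.9689909565 * 0.3424468385 = 0.1351866822
Term 3 = -0.0320 * 10.9400 * 0.9762857098 * 0.2584014458 = -0.0883159555
Theta = -0.5582663987 + (0.1351866822) + (-0.0883159555) = -0.511396


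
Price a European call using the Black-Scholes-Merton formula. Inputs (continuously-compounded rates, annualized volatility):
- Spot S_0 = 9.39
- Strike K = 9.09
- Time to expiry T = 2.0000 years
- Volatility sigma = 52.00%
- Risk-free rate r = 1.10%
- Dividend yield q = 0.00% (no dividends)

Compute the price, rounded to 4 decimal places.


d1 = (ln(S/K) + (r - q + 0.5*sigma^2) * T) / (sigma * sqrt(T)) = 0.44176549
d2 = d1 - sigma * sqrt(T) = -0.29362557
exp(-rT) = 0.97824024; exp(-qT) = 1.00000000
C = S_0 * exp(-qT) * N(d1) - K * exp(-rT) * N(d2)
N(d1) = 0.67067054; N(d2) = 0.38452202
C = 9.3900 * 1.00000000 * 0.67067054 - 9.0900 * 0.97824024 * 0.38452202 = 2.8783

Answer: Price = 2.8783


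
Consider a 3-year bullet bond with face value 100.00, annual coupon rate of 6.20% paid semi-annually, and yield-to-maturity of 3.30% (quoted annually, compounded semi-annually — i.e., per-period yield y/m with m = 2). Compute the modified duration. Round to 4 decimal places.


Answer: Modified duration = 2.7478

Derivation:
Coupon per period c = face * coupon_rate / m = 3.100000
Periods per year m = 2; per-period yield y/m = 0.016500
Number of cashflows N = 6
Cashflows (t years, CF_t, discount factor 1/(1+y/m)^(m*t), PV):
  t = 0.5000: CF_t = 3.100000, DF = 0.983768, PV = 3.049680
  t = 1.0000: CF_t = 3.100000, DF = 0.967799, PV = 3.000177
  t = 1.5000: CF_t = 3.100000, DF = 0.952090, PV = 2.951478
  t = 2.0000: CF_t = 3.100000, DF = 0.936635, PV = 2.903569
  t = 2.5000: CF_t = 3.100000, DF = 0.921432, PV = 2.856438
  t = 3.0000: CF_t = 103.100000, DF = 0.906475, PV = 93.457545
Price P = sum_t PV_t = 108.218887
First compute Macaulay numerator sum_t t * PV_t:
  t * PV_t at t = 0.5000: 1.524840
  t * PV_t at t = 1.0000: 3.000177
  t * PV_t at t = 1.5000: 4.427217
  t * PV_t at t = 2.0000: 5.807138
  t * PV_t at t = 2.5000: 7.141095
  t * PV_t at t = 3.0000: 280.372634
Macaulay duration D = 302.273101 / 108.218887 = 2.793164
Modified duration = D / (1 + y/m) = 2.793164 / (1 + 0.016500) = 2.747825


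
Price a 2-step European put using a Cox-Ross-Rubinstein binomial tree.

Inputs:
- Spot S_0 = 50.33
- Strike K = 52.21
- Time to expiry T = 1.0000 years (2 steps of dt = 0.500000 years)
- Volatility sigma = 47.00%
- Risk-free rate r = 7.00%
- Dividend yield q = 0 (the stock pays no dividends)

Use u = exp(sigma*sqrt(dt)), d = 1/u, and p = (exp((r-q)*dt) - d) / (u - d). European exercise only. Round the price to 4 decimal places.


dt = T/N = 0.500000
u = exp(sigma*sqrt(dt)) = 1.394227; d = 1/u = 0.717243
p = (exp((r-q)*dt) - d) / (u - d) = 0.470287
Discount per step: exp(-r*dt) = 0.965605
Stock lattice S(k, i) with i counting down-moves:
  k=0: S(0,0) = 50.3300
  k=1: S(1,0) = 70.1714; S(1,1) = 36.0989
  k=2: S(2,0) = 97.8349; S(2,1) = 50.3300; S(2,2) = 25.8917
Terminal payoffs V(N, i) = max(K - S_T, 0):
  V(2,0) = 0.000000; V(2,1) = 1.880000; V(2,2) = 26.318339
Backward induction: V(k, i) = exp(-r*dt) * [p * V(k+1, i) + (1-p) * V(k+1, i+1)].
  V(1,0) = exp(-r*dt) * [p*0.000000 + (1-p)*1.880000] = 0.961609
  V(1,1) = exp(-r*dt) * [p*1.880000 + (1-p)*26.318339] = 14.315404
  V(0,0) = exp(-r*dt) * [p*0.961609 + (1-p)*14.315404] = 7.758922

Answer: Price = V(0,0) = 7.7589


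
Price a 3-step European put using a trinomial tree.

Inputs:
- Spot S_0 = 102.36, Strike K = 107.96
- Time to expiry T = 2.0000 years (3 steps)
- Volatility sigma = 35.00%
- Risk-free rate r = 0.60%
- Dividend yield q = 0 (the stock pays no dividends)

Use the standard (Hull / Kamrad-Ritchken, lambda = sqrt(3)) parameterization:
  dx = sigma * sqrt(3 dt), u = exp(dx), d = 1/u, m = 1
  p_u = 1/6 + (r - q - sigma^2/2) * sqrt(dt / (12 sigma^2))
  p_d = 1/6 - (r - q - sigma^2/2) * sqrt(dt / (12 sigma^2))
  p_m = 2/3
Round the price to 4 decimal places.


Answer: Price = V(0,0) = 21.6412

Derivation:
dt = T/N = 0.666667; dx = sigma*sqrt(3*dt) = 0.494975
u = exp(dx) = 1.640457; d = 1/u = 0.609586
p_u = 0.129459, p_m = 0.666667, p_d = 0.203874
Discount per step: exp(-r*dt) = 0.996008
Stock lattice S(k, j) with j the centered position index:
  k=0: S(0,+0) = 102.3600
  k=1: S(1,-1) = 62.3973; S(1,+0) = 102.3600; S(1,+1) = 167.9172
  k=2: S(2,-2) = 38.0365; S(2,-1) = 62.3973; S(2,+0) = 102.3600; S(2,+1) = 167.9172; S(2,+2) = 275.4608
  k=3: S(3,-3) = 23.1865; S(3,-2) = 38.0365; S(3,-1) = 62.3973; S(3,+0) = 102.3600; S(3,+1) = 167.9172; S(3,+2) = 275.4608; S(3,+3) = 451.8816
Terminal payoffs V(N, j) = max(K - S_T, 0):
  V(3,-3) = 84.773464; V(3,-2) = 69.923489; V(3,-1) = 45.562746; V(3,+0) = 5.600000; V(3,+1) = 0.000000; V(3,+2) = 0.000000; V(3,+3) = 0.000000
Backward induction: V(k, j) = exp(-r*dt) * [p_u * V(k+1, j+1) + p_m * V(k+1, j) + p_d * V(k+1, j-1)]
  V(2,-2) = exp(-r*dt) * [p_u*45.562746 + p_m*69.923489 + p_d*84.773464] = 69.518654
  V(2,-1) = exp(-r*dt) * [p_u*5.600000 + p_m*45.562746 + p_d*69.923489] = 45.174654
  V(2,+0) = exp(-r*dt) * [p_u*0.000000 + p_m*5.600000 + p_d*45.562746] = 12.970405
  V(2,+1) = exp(-r*dt) * [p_u*0.000000 + p_m*0.000000 + p_d*5.600000] = 1.137136
  V(2,+2) = exp(-r*dt) * [p_u*0.000000 + p_m*0.000000 + p_d*0.000000] = 0.000000
  V(1,-1) = exp(-r*dt) * [p_u*12.970405 + p_m*45.174654 + p_d*69.518654] = 45.785112
  V(1,+0) = exp(-r*dt) * [p_u*1.137136 + p_m*12.970405 + p_d*45.174654] = 17.932212
  V(1,+1) = exp(-r*dt) * [p_u*0.000000 + p_m*1.137136 + p_d*12.970405] = 3.388836
  V(0,+0) = exp(-r*dt) * [p_u*3.388836 + p_m*17.932212 + p_d*45.785112] = 21.641179


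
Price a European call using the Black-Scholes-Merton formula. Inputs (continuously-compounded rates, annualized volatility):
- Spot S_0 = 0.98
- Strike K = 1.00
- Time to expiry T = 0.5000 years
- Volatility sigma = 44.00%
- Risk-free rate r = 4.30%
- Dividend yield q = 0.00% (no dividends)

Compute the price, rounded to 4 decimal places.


d1 = (ln(S/K) + (r - q + 0.5*sigma^2) * T) / (sigma * sqrt(T)) = 0.15973315
d2 = d1 - sigma * sqrt(T) = -0.15139384
exp(-rT) = 0.97872948; exp(-qT) = 1.00000000
C = S_0 * exp(-qT) * N(d1) - K * exp(-rT) * N(d2)
N(d1) = 0.56345436; N(d2) = 0.43983253
C = 0.9800 * 1.00000000 * 0.56345436 - 1.0000 * 0.97872948 * 0.43983253 = 0.1217

Answer: Price = 0.1217


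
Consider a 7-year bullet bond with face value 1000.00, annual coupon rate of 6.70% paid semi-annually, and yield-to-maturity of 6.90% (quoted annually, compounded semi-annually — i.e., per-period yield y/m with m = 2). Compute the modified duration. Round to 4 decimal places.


Answer: Modified duration = 5.5021

Derivation:
Coupon per period c = face * coupon_rate / m = 33.500000
Periods per year m = 2; per-period yield y/m = 0.034500
Number of cashflows N = 14
Cashflows (t years, CF_t, discount factor 1/(1+y/m)^(m*t), PV):
  t = 0.5000: CF_t = 33.500000, DF = 0.966651, PV = 32.382794
  t = 1.0000: CF_t = 33.500000, DF = 0.934413, PV = 31.302845
  t = 1.5000: CF_t = 33.500000, DF = 0.903251, PV = 30.258913
  t = 2.0000: CF_t = 33.500000, DF = 0.873128, PV = 29.249795
  t = 2.5000: CF_t = 33.500000, DF = 0.844010, PV = 28.274331
  t = 3.0000: CF_t = 33.500000, DF = 0.815863, PV = 27.331397
  t = 3.5000: CF_t = 33.500000, DF = 0.788654, PV = 26.419910
  t = 4.0000: CF_t = 33.500000, DF = 0.762353, PV = 25.538821
  t = 4.5000: CF_t = 33.500000, DF = 0.736929, PV = 24.687116
  t = 5.0000: CF_t = 33.500000, DF = 0.712353, PV = 23.863814
  t = 5.5000: CF_t = 33.500000, DF = 0.688596, PV = 23.067969
  t = 6.0000: CF_t = 33.500000, DF = 0.665632, PV = 22.298665
  t = 6.5000: CF_t = 33.500000, DF = 0.643433, PV = 21.555017
  t = 7.0000: CF_t = 1033.500000, DF = 0.621975, PV = 642.811371
Price P = sum_t PV_t = 989.042759
First compute Macaulay numerator sum_t t * PV_t:
  t * PV_t at t = 0.5000: 16.191397
  t * PV_t at t = 1.0000: 31.302845
  t * PV_t at t = 1.5000: 45.388369
  t * PV_t at t = 2.0000: 58.499590
  t * PV_t at t = 2.5000: 70.685827
  t * PV_t at t = 3.0000: 81.994192
  t * PV_t at t = 3.5000: 92.469687
  t * PV_t at t = 4.0000: 102.155285
  t * PV_t at t = 4.5000: 111.092021
  t * PV_t at t = 5.0000: 119.319070
  t * PV_t at t = 5.5000: 126.873830
  t * PV_t at t = 6.0000: 133.791991
  t * PV_t at t = 6.5000: 140.107611
  t * PV_t at t = 7.0000: 4499.679600
Macaulay duration D = 5629.551316 / 989.042759 = 5.691919
Modified duration = D / (1 + y/m) = 5.691919 / (1 + 0.034500) = 5.502097


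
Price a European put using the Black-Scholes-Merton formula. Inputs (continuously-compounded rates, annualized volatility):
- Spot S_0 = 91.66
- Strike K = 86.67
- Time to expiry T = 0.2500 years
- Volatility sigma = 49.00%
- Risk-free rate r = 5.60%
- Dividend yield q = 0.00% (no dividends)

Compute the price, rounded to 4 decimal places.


Answer: Price = 5.8850

Derivation:
d1 = (ln(S/K) + (r - q + 0.5*sigma^2) * T) / (sigma * sqrt(T)) = 0.40812562
d2 = d1 - sigma * sqrt(T) = 0.16312562
exp(-rT) = 0.98609754; exp(-qT) = 1.00000000
P = K * exp(-rT) * N(-d2) - S_0 * exp(-qT) * N(-d1)
N(-d1) = 0.34159073; N(-d2) = 0.43520977
P = 86.6700 * 0.98609754 * 0.43520977 - 91.6600 * 1.00000000 * 0.34159073 = 5.8850


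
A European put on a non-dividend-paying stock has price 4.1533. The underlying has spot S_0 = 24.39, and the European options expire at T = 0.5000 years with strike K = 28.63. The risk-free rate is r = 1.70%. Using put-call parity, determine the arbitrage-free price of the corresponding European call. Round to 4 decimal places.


Put-call parity: C - P = S_0 * exp(-qT) - K * exp(-rT).
S_0 * exp(-qT) = 24.3900 * 1.00000000 = 24.39000000
K * exp(-rT) = 28.6300 * 0.99153602 = 28.38767633
C = P + S*exp(-qT) - K*exp(-rT)
C = 4.1533 + 24.39000000 - 28.38767633 = 0.1556

Answer: Call price = 0.1556


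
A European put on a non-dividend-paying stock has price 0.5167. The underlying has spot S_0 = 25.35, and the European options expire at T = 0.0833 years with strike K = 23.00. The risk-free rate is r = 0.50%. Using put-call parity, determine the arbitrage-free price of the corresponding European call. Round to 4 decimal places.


Put-call parity: C - P = S_0 * exp(-qT) - K * exp(-rT).
S_0 * exp(-qT) = 25.3500 * 1.00000000 = 25.35000000
K * exp(-rT) = 23.0000 * 0.99958359 = 22.99042249
C = P + S*exp(-qT) - K*exp(-rT)
C = 0.5167 + 25.35000000 - 22.99042249 = 2.8763

Answer: Call price = 2.8763


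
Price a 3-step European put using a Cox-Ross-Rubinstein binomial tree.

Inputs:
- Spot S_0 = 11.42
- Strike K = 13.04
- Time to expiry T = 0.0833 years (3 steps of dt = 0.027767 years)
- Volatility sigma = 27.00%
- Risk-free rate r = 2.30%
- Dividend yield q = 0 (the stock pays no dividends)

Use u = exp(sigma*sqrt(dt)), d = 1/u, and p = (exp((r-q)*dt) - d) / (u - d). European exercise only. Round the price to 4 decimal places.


dt = T/N = 0.027767
u = exp(sigma*sqrt(dt)) = 1.046018; d = 1/u = 0.956006
p = (exp((r-q)*dt) - d) / (u - d) = 0.495851
Discount per step: exp(-r*dt) = 0.999362
Stock lattice S(k, i) with i counting down-moves:
  k=0: S(0,0) = 11.4200
  k=1: S(1,0) = 11.9455; S(1,1) = 10.9176
  k=2: S(2,0) = 12.4952; S(2,1) = 11.4200; S(2,2) = 10.4373
  k=3: S(3,0) = 13.0703; S(3,1) = 11.9455; S(3,2) = 10.9176; S(3,3) = 9.9781
Terminal payoffs V(N, i) = max(K - S_T, 0):
  V(3,0) = 0.000000; V(3,1) = 1.094469; V(3,2) = 2.122410; V(3,3) = 3.061895
Backward induction: V(k, i) = exp(-r*dt) * [p * V(k+1, i) + (1-p) * V(k+1, i+1)].
  V(2,0) = exp(-r*dt) * [p*0.000000 + (1-p)*1.094469] = 0.551423
  V(2,1) = exp(-r*dt) * [p*1.094469 + (1-p)*2.122410] = 1.611675
  V(2,2) = exp(-r*dt) * [p*2.122410 + (1-p)*3.061895] = 2.594393
  V(1,0) = exp(-r*dt) * [p*0.551423 + (1-p)*1.611675] = 1.085254
  V(1,1) = exp(-r*dt) * [p*1.611675 + (1-p)*2.594393] = 2.105766
  V(0,0) = exp(-r*dt) * [p*1.085254 + (1-p)*2.105766] = 1.598722

Answer: Price = V(0,0) = 1.5987


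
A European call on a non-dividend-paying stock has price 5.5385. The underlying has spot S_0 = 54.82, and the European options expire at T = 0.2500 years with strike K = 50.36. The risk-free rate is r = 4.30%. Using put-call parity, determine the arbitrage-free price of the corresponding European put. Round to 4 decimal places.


Answer: Put price = 0.5400

Derivation:
Put-call parity: C - P = S_0 * exp(-qT) - K * exp(-rT).
S_0 * exp(-qT) = 54.8200 * 1.00000000 = 54.82000000
K * exp(-rT) = 50.3600 * 0.98930757 = 49.82152946
P = C - S*exp(-qT) + K*exp(-rT)
P = 5.5385 - 54.82000000 + 49.82152946 = 0.5400


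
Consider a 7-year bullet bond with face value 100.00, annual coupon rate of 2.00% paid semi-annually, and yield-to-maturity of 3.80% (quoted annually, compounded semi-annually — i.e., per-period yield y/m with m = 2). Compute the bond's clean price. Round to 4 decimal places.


Coupon per period c = face * coupon_rate / m = 1.000000
Periods per year m = 2; per-period yield y/m = 0.019000
Number of cashflows N = 14
Cashflows (t years, CF_t, discount factor 1/(1+y/m)^(m*t), PV):
  t = 0.5000: CF_t = 1.000000, DF = 0.981354, PV = 0.981354
  t = 1.0000: CF_t = 1.000000, DF = 0.963056, PV = 0.963056
  t = 1.5000: CF_t = 1.000000, DF = 0.945099, PV = 0.945099
  t = 2.0000: CF_t = 1.000000, DF = 0.927477, PV = 0.927477
  t = 2.5000: CF_t = 1.000000, DF = 0.910184, PV = 0.910184
  t = 3.0000: CF_t = 1.000000, DF = 0.893213, PV = 0.893213
  t = 3.5000: CF_t = 1.000000, DF = 0.876558, PV = 0.876558
  t = 4.0000: CF_t = 1.000000, DF = 0.860214, PV = 0.860214
  t = 4.5000: CF_t = 1.000000, DF = 0.844175, PV = 0.844175
  t = 5.0000: CF_t = 1.000000, DF = 0.828434, PV = 0.828434
  t = 5.5000: CF_t = 1.000000, DF = 0.812988, PV = 0.812988
  t = 6.0000: CF_t = 1.000000, DF = 0.797829, PV = 0.797829
  t = 6.5000: CF_t = 1.000000, DF = 0.782953, PV = 0.782953
  t = 7.0000: CF_t = 101.000000, DF = 0.768354, PV = 77.603766
Price P = sum_t PV_t = 89.027300

Answer: Price = 89.0273


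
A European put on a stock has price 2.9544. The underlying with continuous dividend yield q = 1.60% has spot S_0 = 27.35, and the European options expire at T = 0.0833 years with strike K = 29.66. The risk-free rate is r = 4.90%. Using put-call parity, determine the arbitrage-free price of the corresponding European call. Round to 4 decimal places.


Put-call parity: C - P = S_0 * exp(-qT) - K * exp(-rT).
S_0 * exp(-qT) = 27.3500 * 0.99866809 = 27.31357220
K * exp(-rT) = 29.6600 * 0.99592662 = 29.53918351
C = P + S*exp(-qT) - K*exp(-rT)
C = 2.9544 + 27.31357220 - 29.53918351 = 0.7288

Answer: Call price = 0.7288


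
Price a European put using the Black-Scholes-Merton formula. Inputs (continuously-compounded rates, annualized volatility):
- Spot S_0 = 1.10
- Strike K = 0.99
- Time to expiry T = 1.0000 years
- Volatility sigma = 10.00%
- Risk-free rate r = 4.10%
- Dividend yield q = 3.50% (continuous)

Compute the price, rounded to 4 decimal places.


Answer: Price = 0.0067

Derivation:
d1 = (ln(S/K) + (r - q + 0.5*sigma^2) * T) / (sigma * sqrt(T)) = 1.16360516
d2 = d1 - sigma * sqrt(T) = 1.06360516
exp(-rT) = 0.95982913; exp(-qT) = 0.96560542
P = K * exp(-rT) * N(-d2) - S_0 * exp(-qT) * N(-d1)
N(-d1) = 0.12229203; N(-d2) = 0.14375380
P = 0.9900 * 0.95982913 * 0.14375380 - 1.1000 * 0.96560542 * 0.12229203 = 0.0067


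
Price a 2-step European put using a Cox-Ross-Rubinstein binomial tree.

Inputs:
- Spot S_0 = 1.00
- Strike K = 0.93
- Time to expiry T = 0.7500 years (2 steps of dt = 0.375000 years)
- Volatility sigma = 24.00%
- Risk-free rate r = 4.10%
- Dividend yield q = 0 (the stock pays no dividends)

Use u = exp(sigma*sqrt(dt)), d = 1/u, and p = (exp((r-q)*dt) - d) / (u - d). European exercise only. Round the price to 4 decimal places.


dt = T/N = 0.375000
u = exp(sigma*sqrt(dt)) = 1.158319; d = 1/u = 0.863320
p = (exp((r-q)*dt) - d) / (u - d) = 0.515845
Discount per step: exp(-r*dt) = 0.984743
Stock lattice S(k, i) with i counting down-moves:
  k=0: S(0,0) = 1.0000
  k=1: S(1,0) = 1.1583; S(1,1) = 0.8633
  k=2: S(2,0) = 1.3417; S(2,1) = 1.0000; S(2,2) = 0.7453
Terminal payoffs V(N, i) = max(K - S_T, 0):
  V(2,0) = 0.000000; V(2,1) = 0.000000; V(2,2) = 0.184678
Backward induction: V(k, i) = exp(-r*dt) * [p * V(k+1, i) + (1-p) * V(k+1, i+1)].
  V(1,0) = exp(-r*dt) * [p*0.000000 + (1-p)*0.000000] = 0.000000
  V(1,1) = exp(-r*dt) * [p*0.000000 + (1-p)*0.184678] = 0.088048
  V(0,0) = exp(-r*dt) * [p*0.000000 + (1-p)*0.088048] = 0.041979

Answer: Price = V(0,0) = 0.0420


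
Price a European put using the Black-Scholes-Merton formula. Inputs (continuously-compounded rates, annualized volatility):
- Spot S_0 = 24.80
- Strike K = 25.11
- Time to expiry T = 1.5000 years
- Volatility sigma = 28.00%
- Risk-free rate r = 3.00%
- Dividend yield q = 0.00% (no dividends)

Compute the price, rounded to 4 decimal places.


Answer: Price = 2.9396

Derivation:
d1 = (ln(S/K) + (r - q + 0.5*sigma^2) * T) / (sigma * sqrt(T)) = 0.26646214
d2 = d1 - sigma * sqrt(T) = -0.07646642
exp(-rT) = 0.95599748; exp(-qT) = 1.00000000
P = K * exp(-rT) * N(-d2) - S_0 * exp(-qT) * N(-d1)
N(-d1) = 0.39494166; N(-d2) = 0.53047599
P = 25.1100 * 0.95599748 * 0.53047599 - 24.8000 * 1.00000000 * 0.39494166 = 2.9396


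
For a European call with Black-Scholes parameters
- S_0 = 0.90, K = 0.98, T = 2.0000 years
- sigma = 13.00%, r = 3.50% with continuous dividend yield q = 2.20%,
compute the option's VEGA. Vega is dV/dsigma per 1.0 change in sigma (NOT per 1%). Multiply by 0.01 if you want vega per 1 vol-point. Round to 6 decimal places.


Answer: Vega = 0.473245

Derivation:
d1 = -0.2298521757; d2 = -0.4136999388
phi(d1) = 0.3885417911; exp(-qT) = 0.9569539575; exp(-rT) = 0.9323938199
Vega = S * exp(-qT) * phi(d1) * sqrt(T) = 0.9000 * 0.9569539575 * 0.3885417911 * 1.4142135624 = 0.473245


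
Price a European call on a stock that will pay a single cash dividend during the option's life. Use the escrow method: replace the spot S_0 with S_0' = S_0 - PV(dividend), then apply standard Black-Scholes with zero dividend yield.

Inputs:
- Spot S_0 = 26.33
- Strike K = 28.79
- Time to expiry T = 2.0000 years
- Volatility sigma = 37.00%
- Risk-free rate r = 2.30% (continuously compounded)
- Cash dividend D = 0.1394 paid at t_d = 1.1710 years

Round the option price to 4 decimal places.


PV(D) = D * exp(-r * t_d) = 0.1394 * 0.97342646 = 0.13569565
S_0' = S_0 - PV(D) = 26.3300 - 0.13569565 = 26.19430435
d1 = (ln(S_0'/K) + (r + sigma^2/2)*T) / (sigma*sqrt(T)) = 0.16896774
d2 = d1 - sigma*sqrt(T) = -0.35429128
exp(-rT) = 0.95504196
N(d1) = 0.56708899; N(d2) = 0.36156030
C = S_0' * N(d1) - K * exp(-rT) * N(d2) = 26.19430435 * 0.56708899 - 28.7900 * 0.95504196 * 0.36156030 = 4.9132

Answer: Price = 4.9132


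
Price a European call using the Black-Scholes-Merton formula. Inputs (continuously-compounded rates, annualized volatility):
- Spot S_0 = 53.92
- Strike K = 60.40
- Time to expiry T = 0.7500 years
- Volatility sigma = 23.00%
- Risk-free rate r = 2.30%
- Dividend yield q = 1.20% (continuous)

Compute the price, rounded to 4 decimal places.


d1 = (ln(S/K) + (r - q + 0.5*sigma^2) * T) / (sigma * sqrt(T)) = -0.42874602
d2 = d1 - sigma * sqrt(T) = -0.62793187
exp(-rT) = 0.98289793; exp(-qT) = 0.99104038
C = S_0 * exp(-qT) * N(d1) - K * exp(-rT) * N(d2)
N(d1) = 0.33405403; N(d2) = 0.26502429
C = 53.9200 * 0.99104038 * 0.33405403 - 60.4000 * 0.98289793 * 0.26502429 = 2.1171

Answer: Price = 2.1171


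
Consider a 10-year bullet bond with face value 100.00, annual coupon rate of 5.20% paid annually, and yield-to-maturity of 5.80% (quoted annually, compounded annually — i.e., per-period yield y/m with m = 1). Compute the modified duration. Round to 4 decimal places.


Coupon per period c = face * coupon_rate / m = 5.200000
Periods per year m = 1; per-period yield y/m = 0.058000
Number of cashflows N = 10
Cashflows (t years, CF_t, discount factor 1/(1+y/m)^(m*t), PV):
  t = 1.0000: CF_t = 5.200000, DF = 0.945180, PV = 4.914934
  t = 2.0000: CF_t = 5.200000, DF = 0.893364, PV = 4.645495
  t = 3.0000: CF_t = 5.200000, DF = 0.844390, PV = 4.390827
  t = 4.0000: CF_t = 5.200000, DF = 0.798100, PV = 4.150120
  t = 5.0000: CF_t = 5.200000, DF = 0.754348, PV = 3.922609
  t = 6.0000: CF_t = 5.200000, DF = 0.712994, PV = 3.707570
  t = 7.0000: CF_t = 5.200000, DF = 0.673908, PV = 3.504319
  t = 8.0000: CF_t = 5.200000, DF = 0.636964, PV = 3.312211
  t = 9.0000: CF_t = 5.200000, DF = 0.602045, PV = 3.130634
  t = 10.0000: CF_t = 105.200000, DF = 0.569041, PV = 59.863081
Price P = sum_t PV_t = 95.541800
First compute Macaulay numerator sum_t t * PV_t:
  t * PV_t at t = 1.0000: 4.914934
  t * PV_t at t = 2.0000: 9.290990
  t * PV_t at t = 3.0000: 13.172481
  t * PV_t at t = 4.0000: 16.600481
  t * PV_t at t = 5.0000: 19.613044
  t * PV_t at t = 6.0000: 22.245419
  t * PV_t at t = 7.0000: 24.530235
  t * PV_t at t = 8.0000: 26.497688
  t * PV_t at t = 9.0000: 28.175708
  t * PV_t at t = 10.0000: 598.630807
Macaulay duration D = 763.671788 / 95.541800 = 7.993065
Modified duration = D / (1 + y/m) = 7.993065 / (1 + 0.058000) = 7.554882

Answer: Modified duration = 7.5549


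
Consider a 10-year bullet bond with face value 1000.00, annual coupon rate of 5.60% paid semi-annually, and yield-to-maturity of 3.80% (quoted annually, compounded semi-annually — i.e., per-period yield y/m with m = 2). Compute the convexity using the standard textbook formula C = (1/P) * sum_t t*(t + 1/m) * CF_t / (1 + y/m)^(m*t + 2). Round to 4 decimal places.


Coupon per period c = face * coupon_rate / m = 28.000000
Periods per year m = 2; per-period yield y/m = 0.019000
Number of cashflows N = 20
Cashflows (t years, CF_t, discount factor 1/(1+y/m)^(m*t), PV):
  t = 0.5000: CF_t = 28.000000, DF = 0.981354, PV = 27.477920
  t = 1.0000: CF_t = 28.000000, DF = 0.963056, PV = 26.965574
  t = 1.5000: CF_t = 28.000000, DF = 0.945099, PV = 26.462781
  t = 2.0000: CF_t = 28.000000, DF = 0.927477, PV = 25.969363
  t = 2.5000: CF_t = 28.000000, DF = 0.910184, PV = 25.485145
  t = 3.0000: CF_t = 28.000000, DF = 0.893213, PV = 25.009956
  t = 3.5000: CF_t = 28.000000, DF = 0.876558, PV = 24.543627
  t = 4.0000: CF_t = 28.000000, DF = 0.860214, PV = 24.085993
  t = 4.5000: CF_t = 28.000000, DF = 0.844175, PV = 23.636892
  t = 5.0000: CF_t = 28.000000, DF = 0.828434, PV = 23.196165
  t = 5.5000: CF_t = 28.000000, DF = 0.812988, PV = 22.763656
  t = 6.0000: CF_t = 28.000000, DF = 0.797829, PV = 22.339211
  t = 6.5000: CF_t = 28.000000, DF = 0.782953, PV = 21.922680
  t = 7.0000: CF_t = 28.000000, DF = 0.768354, PV = 21.513915
  t = 7.5000: CF_t = 28.000000, DF = 0.754028, PV = 21.112773
  t = 8.0000: CF_t = 28.000000, DF = 0.739968, PV = 20.719110
  t = 8.5000: CF_t = 28.000000, DF = 0.726171, PV = 20.332787
  t = 9.0000: CF_t = 28.000000, DF = 0.712631, PV = 19.953667
  t = 9.5000: CF_t = 28.000000, DF = 0.699343, PV = 19.581616
  t = 10.0000: CF_t = 1028.000000, DF = 0.686304, PV = 705.520170
Price P = sum_t PV_t = 1148.592999
Convexity numerator sum_t t*(t + 1/m) * CF_t / (1+y/m)^(m*t + 2):
  t = 0.5000: term = 13.231390
  t = 1.0000: term = 38.954044
  t = 1.5000: term = 76.455435
  t = 2.0000: term = 125.049780
  t = 2.5000: term = 184.077203
  t = 3.0000: term = 252.902929
  t = 3.5000: term = 330.916491
  t = 4.0000: term = 417.530972
  t = 4.5000: term = 512.182252
  t = 5.0000: term = 614.328293
  t = 5.5000: term = 723.448431
  t = 6.0000: term = 839.042698
  t = 6.5000: term = 960.631156
  t = 7.0000: term = 1087.753253
  t = 7.5000: term = 1219.967198
  t = 8.0000: term = 1356.849353
  t = 8.5000: term = 1497.993643
  t = 9.0000: term = 1643.010981
  t = 9.5000: term = 1791.528711
  t = 10.0000: term = 71342.835391
Convexity = (1/P) * sum = 85028.689604 / 1148.592999 = 74.028563

Answer: Convexity = 74.0286


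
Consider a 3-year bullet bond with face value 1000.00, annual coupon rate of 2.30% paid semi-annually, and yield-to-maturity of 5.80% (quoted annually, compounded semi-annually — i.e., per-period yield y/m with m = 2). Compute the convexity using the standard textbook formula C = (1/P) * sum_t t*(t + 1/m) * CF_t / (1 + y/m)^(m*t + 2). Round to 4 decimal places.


Answer: Convexity = 9.5251

Derivation:
Coupon per period c = face * coupon_rate / m = 11.500000
Periods per year m = 2; per-period yield y/m = 0.029000
Number of cashflows N = 6
Cashflows (t years, CF_t, discount factor 1/(1+y/m)^(m*t), PV):
  t = 0.5000: CF_t = 11.500000, DF = 0.971817, PV = 11.175899
  t = 1.0000: CF_t = 11.500000, DF = 0.944429, PV = 10.860932
  t = 1.5000: CF_t = 11.500000, DF = 0.917812, PV = 10.554842
  t = 2.0000: CF_t = 11.500000, DF = 0.891946, PV = 10.257378
  t = 2.5000: CF_t = 11.500000, DF = 0.866808, PV = 9.968297
  t = 3.0000: CF_t = 1011.500000, DF = 0.842379, PV = 852.066790
Price P = sum_t PV_t = 904.884137
Convexity numerator sum_t t*(t + 1/m) * CF_t / (1+y/m)^(m*t + 2):
  t = 0.5000: term = 5.277421
  t = 1.0000: term = 15.386066
  t = 1.5000: term = 29.904891
  t = 2.0000: term = 48.436817
  t = 2.5000: term = 70.607605
  t = 3.0000: term = 8449.522915
Convexity = (1/P) * sum = 8619.135715 / 904.884137 = 9.525126


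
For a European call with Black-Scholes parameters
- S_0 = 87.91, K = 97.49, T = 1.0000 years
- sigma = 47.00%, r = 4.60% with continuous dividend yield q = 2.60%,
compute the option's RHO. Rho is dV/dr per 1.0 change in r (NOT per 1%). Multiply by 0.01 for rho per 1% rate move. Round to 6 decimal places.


Answer: Rho = 31.654320

Derivation:
d1 = 0.0574760749; d2 = -0.4125239251
phi(d1) = 0.3982838716; exp(-qT) = 0.9743350896; exp(-rT) = 0.9550419622
N(d2) = 0.3399777241
Rho = K*T*exp(-rT)*N(d2) = 97.4900 * 1.0000 * 0.9550419622 * 0.3399777241 = 31.654320


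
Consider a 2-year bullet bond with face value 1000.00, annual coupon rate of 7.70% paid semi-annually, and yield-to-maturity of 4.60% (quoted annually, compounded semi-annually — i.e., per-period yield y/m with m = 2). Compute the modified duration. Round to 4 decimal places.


Answer: Modified duration = 1.8523

Derivation:
Coupon per period c = face * coupon_rate / m = 38.500000
Periods per year m = 2; per-period yield y/m = 0.023000
Number of cashflows N = 4
Cashflows (t years, CF_t, discount factor 1/(1+y/m)^(m*t), PV):
  t = 0.5000: CF_t = 38.500000, DF = 0.977517, PV = 37.634409
  t = 1.0000: CF_t = 38.500000, DF = 0.955540, PV = 36.788278
  t = 1.5000: CF_t = 38.500000, DF = 0.934056, PV = 35.961171
  t = 2.0000: CF_t = 1038.500000, DF = 0.913056, PV = 948.208766
Price P = sum_t PV_t = 1058.592624
First compute Macaulay numerator sum_t t * PV_t:
  t * PV_t at t = 0.5000: 18.817204
  t * PV_t at t = 1.0000: 36.788278
  t * PV_t at t = 1.5000: 53.941757
  t * PV_t at t = 2.0000: 1896.417532
Macaulay duration D = 2005.964772 / 1058.592624 = 1.894936
Modified duration = D / (1 + y/m) = 1.894936 / (1 + 0.023000) = 1.852332


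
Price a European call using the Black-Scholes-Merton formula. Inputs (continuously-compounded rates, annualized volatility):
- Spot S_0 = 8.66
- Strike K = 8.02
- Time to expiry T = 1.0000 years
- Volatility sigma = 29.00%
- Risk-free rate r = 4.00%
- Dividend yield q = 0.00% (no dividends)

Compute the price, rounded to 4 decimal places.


Answer: Price = 1.4955

Derivation:
d1 = (ln(S/K) + (r - q + 0.5*sigma^2) * T) / (sigma * sqrt(T)) = 0.54767690
d2 = d1 - sigma * sqrt(T) = 0.25767690
exp(-rT) = 0.96078944; exp(-qT) = 1.00000000
C = S_0 * exp(-qT) * N(d1) - K * exp(-rT) * N(d2)
N(d1) = 0.70804311; N(d2) = 0.60167186
C = 8.6600 * 1.00000000 * 0.70804311 - 8.0200 * 0.96078944 * 0.60167186 = 1.4955


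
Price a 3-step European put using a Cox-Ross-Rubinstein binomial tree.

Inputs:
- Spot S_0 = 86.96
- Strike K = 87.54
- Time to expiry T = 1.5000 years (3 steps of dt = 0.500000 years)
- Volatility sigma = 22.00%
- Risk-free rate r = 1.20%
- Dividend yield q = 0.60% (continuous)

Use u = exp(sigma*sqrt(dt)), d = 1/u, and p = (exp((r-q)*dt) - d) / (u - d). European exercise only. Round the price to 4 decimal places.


Answer: Price = V(0,0) = 9.8971

Derivation:
dt = T/N = 0.500000
u = exp(sigma*sqrt(dt)) = 1.168316; d = 1/u = 0.855933
p = (exp((r-q)*dt) - d) / (u - d) = 0.470805
Discount per step: exp(-r*dt) = 0.994018
Stock lattice S(k, i) with i counting down-moves:
  k=0: S(0,0) = 86.9600
  k=1: S(1,0) = 101.5968; S(1,1) = 74.4319
  k=2: S(2,0) = 118.6971; S(2,1) = 86.9600; S(2,2) = 63.7087
  k=3: S(3,0) = 138.6758; S(3,1) = 101.5968; S(3,2) = 74.4319; S(3,3) = 54.5304
Terminal payoffs V(N, i) = max(K - S_T, 0):
  V(3,0) = 0.000000; V(3,1) = 0.000000; V(3,2) = 13.108090; V(3,3) = 33.009631
Backward induction: V(k, i) = exp(-r*dt) * [p * V(k+1, i) + (1-p) * V(k+1, i+1)].
  V(2,0) = exp(-r*dt) * [p*0.000000 + (1-p)*0.000000] = 0.000000
  V(2,1) = exp(-r*dt) * [p*0.000000 + (1-p)*13.108090] = 6.895235
  V(2,2) = exp(-r*dt) * [p*13.108090 + (1-p)*33.009631] = 23.498464
  V(1,0) = exp(-r*dt) * [p*0.000000 + (1-p)*6.895235] = 3.627093
  V(1,1) = exp(-r*dt) * [p*6.895235 + (1-p)*23.498464] = 15.587767
  V(0,0) = exp(-r*dt) * [p*3.627093 + (1-p)*15.587767] = 9.897057


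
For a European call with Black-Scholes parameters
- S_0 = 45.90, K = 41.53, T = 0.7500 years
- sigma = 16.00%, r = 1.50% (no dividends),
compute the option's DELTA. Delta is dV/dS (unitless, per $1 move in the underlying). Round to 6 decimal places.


d1 = 0.8725138063; d2 = 0.7339497417
phi(d1) = 0.2726466337; exp(-qT) = 1.0000000000; exp(-rT) = 0.9888130446
N(d1) = 0.8085359302
Delta = exp(-qT) * N(d1) = 1.0000000000 * 0.8085359302 = 0.808536

Answer: Delta = 0.808536


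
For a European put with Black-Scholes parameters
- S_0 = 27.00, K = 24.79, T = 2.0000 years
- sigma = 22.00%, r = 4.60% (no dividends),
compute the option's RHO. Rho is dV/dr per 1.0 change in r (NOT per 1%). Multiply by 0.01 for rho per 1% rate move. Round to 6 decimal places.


Answer: Rho = -15.339973

Derivation:
d1 = 0.7257375020; d2 = 0.4146105182
phi(d1) = 0.3065771035; exp(-qT) = 1.0000000000; exp(-rT) = 0.9121051495
N(-d2) = 0.3392135235
Rho = -K*T*exp(-rT)*N(-d2) = -24.7900 * 2.0000 * 0.9121051495 * 0.3392135235 = -15.339973


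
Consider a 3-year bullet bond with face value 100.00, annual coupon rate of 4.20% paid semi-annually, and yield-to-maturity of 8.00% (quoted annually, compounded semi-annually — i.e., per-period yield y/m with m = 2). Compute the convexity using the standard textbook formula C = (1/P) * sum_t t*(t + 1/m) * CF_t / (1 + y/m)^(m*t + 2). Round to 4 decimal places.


Coupon per period c = face * coupon_rate / m = 2.100000
Periods per year m = 2; per-period yield y/m = 0.040000
Number of cashflows N = 6
Cashflows (t years, CF_t, discount factor 1/(1+y/m)^(m*t), PV):
  t = 0.5000: CF_t = 2.100000, DF = 0.961538, PV = 2.019231
  t = 1.0000: CF_t = 2.100000, DF = 0.924556, PV = 1.941568
  t = 1.5000: CF_t = 2.100000, DF = 0.888996, PV = 1.866892
  t = 2.0000: CF_t = 2.100000, DF = 0.854804, PV = 1.795089
  t = 2.5000: CF_t = 2.100000, DF = 0.821927, PV = 1.726047
  t = 3.0000: CF_t = 102.100000, DF = 0.790315, PV = 80.691113
Price P = sum_t PV_t = 90.039940
Convexity numerator sum_t t*(t + 1/m) * CF_t / (1+y/m)^(m*t + 2):
  t = 0.5000: term = 0.933446
  t = 1.0000: term = 2.692633
  t = 1.5000: term = 5.178141
  t = 2.0000: term = 8.298303
  t = 2.5000: term = 11.968706
  t = 3.0000: term = 783.336434
Convexity = (1/P) * sum = 812.407663 / 90.039940 = 9.022748

Answer: Convexity = 9.0227


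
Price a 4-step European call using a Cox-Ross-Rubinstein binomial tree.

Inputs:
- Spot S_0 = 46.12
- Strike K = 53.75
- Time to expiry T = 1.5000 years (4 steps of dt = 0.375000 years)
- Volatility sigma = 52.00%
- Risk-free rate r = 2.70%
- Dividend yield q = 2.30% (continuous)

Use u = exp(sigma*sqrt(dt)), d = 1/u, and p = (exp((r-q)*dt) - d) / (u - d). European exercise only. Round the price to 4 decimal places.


dt = T/N = 0.375000
u = exp(sigma*sqrt(dt)) = 1.374972; d = 1/u = 0.727287
p = (exp((r-q)*dt) - d) / (u - d) = 0.423375
Discount per step: exp(-r*dt) = 0.989926
Stock lattice S(k, i) with i counting down-moves:
  k=0: S(0,0) = 46.1200
  k=1: S(1,0) = 63.4137; S(1,1) = 33.5425
  k=2: S(2,0) = 87.1921; S(2,1) = 46.1200; S(2,2) = 24.3950
  k=3: S(3,0) = 119.8868; S(3,1) = 63.4137; S(3,2) = 33.5425; S(3,3) = 17.7422
  k=4: S(4,0) = 164.8410; S(4,1) = 87.1921; S(4,2) = 46.1200; S(4,3) = 24.3950; S(4,4) = 12.9037
Terminal payoffs V(N, i) = max(S_T - K, 0):
  V(4,0) = 111.090998; V(4,1) = 33.442126; V(4,2) = 0.000000; V(4,3) = 0.000000; V(4,4) = 0.000000
Backward induction: V(k, i) = exp(-r*dt) * [p * V(k+1, i) + (1-p) * V(k+1, i+1)].
  V(3,0) = exp(-r*dt) * [p*111.090998 + (1-p)*33.442126] = 65.648664
  V(3,1) = exp(-r*dt) * [p*33.442126 + (1-p)*0.000000] = 14.015935
  V(3,2) = exp(-r*dt) * [p*0.000000 + (1-p)*0.000000] = 0.000000
  V(3,3) = exp(-r*dt) * [p*0.000000 + (1-p)*0.000000] = 0.000000
  V(2,0) = exp(-r*dt) * [p*65.648664 + (1-p)*14.015935] = 35.514540
  V(2,1) = exp(-r*dt) * [p*14.015935 + (1-p)*0.000000] = 5.874221
  V(2,2) = exp(-r*dt) * [p*0.000000 + (1-p)*0.000000] = 0.000000
  V(1,0) = exp(-r*dt) * [p*35.514540 + (1-p)*5.874221] = 18.237603
  V(1,1) = exp(-r*dt) * [p*5.874221 + (1-p)*0.000000] = 2.461945
  V(0,0) = exp(-r*dt) * [p*18.237603 + (1-p)*2.461945] = 9.048882

Answer: Price = V(0,0) = 9.0489


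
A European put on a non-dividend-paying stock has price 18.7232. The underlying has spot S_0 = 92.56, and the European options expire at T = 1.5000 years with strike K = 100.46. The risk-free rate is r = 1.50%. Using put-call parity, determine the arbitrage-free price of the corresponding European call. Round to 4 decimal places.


Put-call parity: C - P = S_0 * exp(-qT) - K * exp(-rT).
S_0 * exp(-qT) = 92.5600 * 1.00000000 = 92.56000000
K * exp(-rT) = 100.4600 * 0.97775124 = 98.22488929
C = P + S*exp(-qT) - K*exp(-rT)
C = 18.7232 + 92.56000000 - 98.22488929 = 13.0583

Answer: Call price = 13.0583


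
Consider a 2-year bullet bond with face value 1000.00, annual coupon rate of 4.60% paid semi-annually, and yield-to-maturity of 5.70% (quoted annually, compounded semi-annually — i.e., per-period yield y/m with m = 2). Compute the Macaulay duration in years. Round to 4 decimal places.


Coupon per period c = face * coupon_rate / m = 23.000000
Periods per year m = 2; per-period yield y/m = 0.028500
Number of cashflows N = 4
Cashflows (t years, CF_t, discount factor 1/(1+y/m)^(m*t), PV):
  t = 0.5000: CF_t = 23.000000, DF = 0.972290, PV = 22.362664
  t = 1.0000: CF_t = 23.000000, DF = 0.945347, PV = 21.742989
  t = 1.5000: CF_t = 23.000000, DF = 0.919152, PV = 21.140485
  t = 2.0000: CF_t = 1023.000000, DF = 0.893682, PV = 914.236276
Price P = sum_t PV_t = 979.482414
Macaulay numerator sum_t t * PV_t:
  t * PV_t at t = 0.5000: 11.181332
  t * PV_t at t = 1.0000: 21.742989
  t * PV_t at t = 1.5000: 31.710728
  t * PV_t at t = 2.0000: 1828.472552
Macaulay duration D = (sum_t t * PV_t) / P = 1893.107600 / 979.482414 = 1.932763

Answer: Macaulay duration = 1.9328 years


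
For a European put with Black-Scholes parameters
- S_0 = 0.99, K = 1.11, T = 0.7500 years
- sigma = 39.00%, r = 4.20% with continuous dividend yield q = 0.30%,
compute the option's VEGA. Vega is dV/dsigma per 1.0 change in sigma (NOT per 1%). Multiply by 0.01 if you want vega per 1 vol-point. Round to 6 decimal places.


Answer: Vega = 0.340089

Derivation:
d1 = -0.0832653113; d2 = -0.4210152187
phi(d1) = 0.3975617189; exp(-qT) = 0.9977525294; exp(-rT) = 0.9689909565
Vega = S * exp(-qT) * phi(d1) * sqrt(T) = 0.9900 * 0.9977525294 * 0.3975617189 * 0.8660254038 = 0.340089


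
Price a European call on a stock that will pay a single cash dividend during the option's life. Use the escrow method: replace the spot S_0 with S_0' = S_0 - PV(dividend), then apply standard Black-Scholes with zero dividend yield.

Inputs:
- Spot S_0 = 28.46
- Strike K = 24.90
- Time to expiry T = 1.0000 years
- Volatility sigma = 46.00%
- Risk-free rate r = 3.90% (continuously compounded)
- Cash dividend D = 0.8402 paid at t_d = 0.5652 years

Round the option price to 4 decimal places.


PV(D) = D * exp(-r * t_d) = 0.8402 * 0.97819837 = 0.82188227
S_0' = S_0 - PV(D) = 28.4600 - 0.82188227 = 27.63811773
d1 = (ln(S_0'/K) + (r + sigma^2/2)*T) / (sigma*sqrt(T)) = 0.54158281
d2 = d1 - sigma*sqrt(T) = 0.08158281
exp(-rT) = 0.96175071
N(d1) = 0.70594703; N(d2) = 0.53251077
C = S_0' * N(d1) - K * exp(-rT) * N(d2) = 27.63811773 * 0.70594703 - 24.9000 * 0.96175071 * 0.53251077 = 6.7587

Answer: Price = 6.7587


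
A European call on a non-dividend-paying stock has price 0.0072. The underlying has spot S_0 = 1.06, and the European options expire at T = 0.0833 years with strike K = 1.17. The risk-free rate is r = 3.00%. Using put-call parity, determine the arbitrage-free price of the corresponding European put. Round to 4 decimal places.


Put-call parity: C - P = S_0 * exp(-qT) - K * exp(-rT).
S_0 * exp(-qT) = 1.0600 * 1.00000000 = 1.06000000
K * exp(-rT) = 1.1700 * 0.99750412 = 1.16707982
P = C - S*exp(-qT) + K*exp(-rT)
P = 0.0072 - 1.06000000 + 1.16707982 = 0.1143

Answer: Put price = 0.1143


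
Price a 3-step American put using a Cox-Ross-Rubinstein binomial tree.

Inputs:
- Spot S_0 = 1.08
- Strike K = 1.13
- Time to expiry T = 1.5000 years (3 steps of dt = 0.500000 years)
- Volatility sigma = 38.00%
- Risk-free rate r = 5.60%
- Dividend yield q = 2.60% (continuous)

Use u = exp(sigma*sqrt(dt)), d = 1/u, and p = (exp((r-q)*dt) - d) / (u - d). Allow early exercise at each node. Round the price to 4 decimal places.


dt = T/N = 0.500000
u = exp(sigma*sqrt(dt)) = 1.308263; d = 1/u = 0.764372
p = (exp((r-q)*dt) - d) / (u - d) = 0.461013
Discount per step: exp(-r*dt) = 0.972388
Stock lattice S(k, i) with i counting down-moves:
  k=0: S(0,0) = 1.0800
  k=1: S(1,0) = 1.4129; S(1,1) = 0.8255
  k=2: S(2,0) = 1.8485; S(2,1) = 1.0800; S(2,2) = 0.6310
  k=3: S(3,0) = 2.4183; S(3,1) = 1.4129; S(3,2) = 0.8255; S(3,3) = 0.4823
Terminal payoffs V(N, i) = max(K - S_T, 0):
  V(3,0) = 0.000000; V(3,1) = 0.000000; V(3,2) = 0.304478; V(3,3) = 0.647677
Backward induction: V(k, i) = exp(-r*dt) * [p * V(k+1, i) + (1-p) * V(k+1, i+1)]; then take max(V_cont, immediate exercise) for American.
  V(2,0) = exp(-r*dt) * [p*0.000000 + (1-p)*0.000000] = 0.000000; exercise = 0.000000; V(2,0) = max -> 0.000000
  V(2,1) = exp(-r*dt) * [p*0.000000 + (1-p)*0.304478] = 0.159578; exercise = 0.050000; V(2,1) = max -> 0.159578
  V(2,2) = exp(-r*dt) * [p*0.304478 + (1-p)*0.647677] = 0.475943; exercise = 0.498994; V(2,2) = max -> 0.498994
  V(1,0) = exp(-r*dt) * [p*0.000000 + (1-p)*0.159578] = 0.083636; exercise = 0.000000; V(1,0) = max -> 0.083636
  V(1,1) = exp(-r*dt) * [p*0.159578 + (1-p)*0.498994] = 0.333062; exercise = 0.304478; V(1,1) = max -> 0.333062
  V(0,0) = exp(-r*dt) * [p*0.083636 + (1-p)*0.333062] = 0.212052; exercise = 0.050000; V(0,0) = max -> 0.212052

Answer: Price = V(0,0) = 0.2121


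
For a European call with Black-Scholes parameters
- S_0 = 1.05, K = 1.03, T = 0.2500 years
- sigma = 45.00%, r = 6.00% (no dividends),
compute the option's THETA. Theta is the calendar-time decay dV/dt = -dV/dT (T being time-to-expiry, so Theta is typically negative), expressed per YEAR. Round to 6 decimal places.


Answer: Theta = -0.213416

Derivation:
d1 = 0.2646393863; d2 = 0.0396393863
phi(d1) = 0.3852142771; exp(-qT) = 1.0000000000; exp(-rT) = 0.9851119396
Theta = -S*exp(-qT)*phi(d1)*sigma/(2*sqrt(T)) - r*K*exp(-rT)*N(d2) + q*S*exp(-qT)*N(d1)
N(d1) = 0.6043563622; N(d2) = 0.5158096868; sqrt(T) = 0.5000000000
Term 1 = -1.0500 * 1.0000000000 * 0.3852142771 * 0.4500 / (2 * 0.5000000000) = -0.1820137459
Term 2 = -0.0600 * 1.0300 * 0.9851119396 * 0.5158096868 = -0.0314024514
Term 3 = 0 (no dividend yield, q = 0)
Theta = -0.1820137459 + (-0.0314024514) + (0.0000000000) = -0.213416
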